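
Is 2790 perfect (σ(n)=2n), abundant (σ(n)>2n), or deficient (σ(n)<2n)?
abundant

Proper divisors of 2790: sum = 1 + 2 + 3 + 5 + 6 + 9 + 10 + 15 + ... + 465 + 558 + 930 + 1395 (23 divisors) = 4698
Since 4698 > 2790, 2790 is abundant.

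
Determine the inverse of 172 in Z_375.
133

gcd(172, 375) = 1, so the inverse exists.
Extended Euclidean algorithm on (375, 172):
375 = 2 × 172 + 31  ⟹  31 = (1)·375 + (-2)·172
172 = 5 × 31 + 17  ⟹  17 = (-5)·375 + (11)·172
31 = 1 × 17 + 14  ⟹  14 = (6)·375 + (-13)·172
17 = 1 × 14 + 3  ⟹  3 = (-11)·375 + (24)·172
14 = 4 × 3 + 2  ⟹  2 = (50)·375 + (-109)·172
3 = 1 × 2 + 1  ⟹  1 = (-61)·375 + (133)·172
So (133)·172 ≡ 1 (mod 375), i.e. 172^(-1) ≡ 133 (mod 375).
Check: 172 × 133 = 22876 ≡ 1 (mod 375)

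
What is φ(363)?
220

363 = 3 × 11^2
φ(n) = n × ∏(1 - 1/p) for each prime p dividing n
φ(363) = 363 × (1 - 1/3) × (1 - 1/11) = 220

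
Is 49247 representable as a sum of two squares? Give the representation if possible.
Not possible

Factorization: 49247 = 11^3 × 37
By Fermat: n is sum of two squares iff every prime p ≡ 3 (mod 4) appears to even power.
Prime(s) ≡ 3 (mod 4) with odd exponent: [(11, 3)]
Therefore 49247 cannot be expressed as a² + b².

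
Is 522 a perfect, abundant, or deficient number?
abundant

Proper divisors of 522: sum = 1 + 2 + 3 + 6 + 9 + 18 + 29 + 58 + 87 + 174 + 261 = 648
Since 648 > 522, 522 is abundant.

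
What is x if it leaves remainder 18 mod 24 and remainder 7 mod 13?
306

Using Chinese Remainder Theorem:
M = 24 × 13 = 312
M1 = 13, M2 = 24
y1 = 13^(-1) mod 24 = 13
y2 = 24^(-1) mod 13 = 6
x = (18×13×13 + 7×24×6) mod 312 = 306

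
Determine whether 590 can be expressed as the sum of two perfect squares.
Not possible

Factorization: 590 = 2 × 5 × 59
By Fermat: n is sum of two squares iff every prime p ≡ 3 (mod 4) appears to even power.
Prime(s) ≡ 3 (mod 4) with odd exponent: [(59, 1)]
Therefore 590 cannot be expressed as a² + b².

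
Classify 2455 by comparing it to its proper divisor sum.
deficient

Proper divisors of 2455: sum = 1 + 5 + 491 = 497
Since 497 < 2455, 2455 is deficient.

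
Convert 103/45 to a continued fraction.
[2; 3, 2, 6]

Euclidean algorithm steps:
103 = 2 × 45 + 13
45 = 3 × 13 + 6
13 = 2 × 6 + 1
6 = 6 × 1 + 0
Continued fraction: [2; 3, 2, 6]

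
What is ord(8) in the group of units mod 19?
6

19 is prime, so ord(8) divides φ(19) = 18.
Divisors of 18: 1, 2, 3, 6, 9, 18.
Repeated squaring: 8^1 ≡ 8, 8^2 ≡ 7, 8^4 ≡ 11, 8^8 ≡ 7, 8^16 ≡ 11 (mod 19).
Test 8^d mod 19 for each divisor d in increasing order:
8^1 ≡ 8
8^2 ≡ 7
8^3 = 8^2·8^1 ≡ 18
8^6 = 8^4·8^2 ≡ 1  ← first divisor giving 1
The order is 6.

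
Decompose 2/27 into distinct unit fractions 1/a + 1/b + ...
1/14 + 1/378

Greedy algorithm:
2/27: ceiling(27/2) = 14, use 1/14
1/378: ceiling(378/1) = 378, use 1/378
Result: 2/27 = 1/14 + 1/378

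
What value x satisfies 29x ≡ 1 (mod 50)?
19

gcd(29, 50) = 1, so the inverse exists.
Extended Euclidean algorithm on (50, 29):
50 = 1 × 29 + 21  ⟹  21 = (1)·50 + (-1)·29
29 = 1 × 21 + 8  ⟹  8 = (-1)·50 + (2)·29
21 = 2 × 8 + 5  ⟹  5 = (3)·50 + (-5)·29
8 = 1 × 5 + 3  ⟹  3 = (-4)·50 + (7)·29
5 = 1 × 3 + 2  ⟹  2 = (7)·50 + (-12)·29
3 = 1 × 2 + 1  ⟹  1 = (-11)·50 + (19)·29
So (19)·29 ≡ 1 (mod 50), i.e. 29^(-1) ≡ 19 (mod 50).
Check: 29 × 19 = 551 ≡ 1 (mod 50)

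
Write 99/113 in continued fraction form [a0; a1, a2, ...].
[0; 1, 7, 14]

Euclidean algorithm steps:
99 = 0 × 113 + 99
113 = 1 × 99 + 14
99 = 7 × 14 + 1
14 = 14 × 1 + 0
Continued fraction: [0; 1, 7, 14]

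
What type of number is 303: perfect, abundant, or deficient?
deficient

Proper divisors of 303: sum = 1 + 3 + 101 = 105
Since 105 < 303, 303 is deficient.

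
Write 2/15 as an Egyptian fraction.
1/8 + 1/120

Greedy algorithm:
2/15: ceiling(15/2) = 8, use 1/8
1/120: ceiling(120/1) = 120, use 1/120
Result: 2/15 = 1/8 + 1/120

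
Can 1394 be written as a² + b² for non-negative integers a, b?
5² + 37² (a=5, b=37)

Factorization: 1394 = 2 × 17 × 41
By Fermat: n is sum of two squares iff every prime p ≡ 3 (mod 4) appears to even power.
All primes ≡ 3 (mod 4) appear to even power.
Search a = 0, 1, 2, … for 1394 - a² a perfect square: first hit at a = 5: 1394 - 25 = 1369 = 37².
1394 = 5² + 37² = 25 + 1369 ✓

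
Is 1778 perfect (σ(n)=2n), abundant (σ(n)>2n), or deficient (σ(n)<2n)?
deficient

Proper divisors of 1778: sum = 1 + 2 + 7 + 14 + 127 + 254 + 889 = 1294
Since 1294 < 1778, 1778 is deficient.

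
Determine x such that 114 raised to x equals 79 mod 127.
52

Baby-step giant-step with step n = ⌈√127⌉ = 12.
Baby steps 114^j mod 127 (j:value) for j=0..11: 0:1, 1:114, 2:42, 3:89, 4:113, 5:55, 6:47, 7:24, 8:69, 9:119, 10:104, 11:45.
Giant-step multiplier: 114^(-12) ≡ 114^(126-12) = 114^114 ≡ 94 (mod 127).
Giant steps γ_i = 79·94^i mod 127: γ_0=79, γ_1=60, γ_2=52, γ_3=62, γ_4=113 (in table at j=4).
x = i·n + j = 4·12 + 4 = 52.
Check: 114^52 ≡ 79 (mod 127).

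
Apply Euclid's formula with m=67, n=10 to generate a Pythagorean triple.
(4389, 1340, 4589)

Euclid's formula: a = m² - n², b = 2mn, c = m² + n²
m = 67, n = 10
a = 67² - 10² = 4489 - 100 = 4389
b = 2 × 67 × 10 = 1340
c = 67² + 10² = 4489 + 100 = 4589
Verification: 4389² + 1340² = 19263321 + 1795600 = 21058921 = 4589² ✓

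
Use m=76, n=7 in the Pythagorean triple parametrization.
(5727, 1064, 5825)

Euclid's formula: a = m² - n², b = 2mn, c = m² + n²
m = 76, n = 7
a = 76² - 7² = 5776 - 49 = 5727
b = 2 × 76 × 7 = 1064
c = 76² + 7² = 5776 + 49 = 5825
Verification: 5727² + 1064² = 32798529 + 1132096 = 33930625 = 5825² ✓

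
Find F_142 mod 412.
331

Matrix identity: Q^n = [[F_(n+1), F_n], [F_n, F_(n-1)]] with Q = [[1,1],[1,0]].
n = 142 = 10001110₂. Square-and-multiply, entries mod 412:
Q^1 = [[1,1],[1,0]]
Q^2 = (Q^1)² = [[2,1],[1,1]]
Q^4 = (Q^2)² = [[5,3],[3,2]]
Q^8 = (Q^4)² = [[34,21],[21,13]]
Q^17 = (Q^8)²·Q = [[112,361],[361,163]]
Q^35 = (Q^17)²·Q = [[296,313],[313,395]]
Q^71 = (Q^35)²·Q = [[168,185],[185,395]]
Q^142 = (Q^71)² = [[237,331],[331,318]]
F_142 mod 412 = Q^142[0][1] = 331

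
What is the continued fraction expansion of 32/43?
[0; 1, 2, 1, 10]

Euclidean algorithm steps:
32 = 0 × 43 + 32
43 = 1 × 32 + 11
32 = 2 × 11 + 10
11 = 1 × 10 + 1
10 = 10 × 1 + 0
Continued fraction: [0; 1, 2, 1, 10]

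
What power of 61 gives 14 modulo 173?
100

Baby-step giant-step with step n = ⌈√173⌉ = 14.
Baby steps 61^j mod 173 (j:value) for j=0..13: 0:1, 1:61, 2:88, 3:5, 4:132, 5:94, 6:25, 7:141, 8:124, 9:125, 10:13, 11:101, 12:106, 13:65.
Giant-step multiplier: 61^(-14) ≡ 61^(172-14) = 61^158 ≡ 37 (mod 173).
Giant steps γ_i = 14·37^i mod 173: γ_0=14, γ_1=172, γ_2=136, γ_3=15, γ_4=36, γ_5=121, γ_6=152, γ_7=88 (in table at j=2).
x = i·n + j = 7·14 + 2 = 100.
Check: 61^100 ≡ 14 (mod 173).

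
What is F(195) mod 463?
192

Matrix identity: Q^n = [[F_(n+1), F_n], [F_n, F_(n-1)]] with Q = [[1,1],[1,0]].
n = 195 = 11000011₂. Square-and-multiply, entries mod 463:
Q^1 = [[1,1],[1,0]]
Q^3 = (Q^1)²·Q = [[3,2],[2,1]]
Q^6 = (Q^3)² = [[13,8],[8,5]]
Q^12 = (Q^6)² = [[233,144],[144,89]]
Q^24 = (Q^12)² = [[19,68],[68,414]]
Q^48 = (Q^24)² = [[355,275],[275,80]]
Q^97 = (Q^48)²·Q = [[416,245],[245,171]]
Q^195 = (Q^97)²·Q = [[14,192],[192,285]]
F_195 mod 463 = Q^195[0][1] = 192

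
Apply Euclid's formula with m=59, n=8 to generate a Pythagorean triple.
(3417, 944, 3545)

Euclid's formula: a = m² - n², b = 2mn, c = m² + n²
m = 59, n = 8
a = 59² - 8² = 3481 - 64 = 3417
b = 2 × 59 × 8 = 944
c = 59² + 8² = 3481 + 64 = 3545
Verification: 3417² + 944² = 11675889 + 891136 = 12567025 = 3545² ✓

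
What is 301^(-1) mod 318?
187

gcd(301, 318) = 1, so the inverse exists.
Extended Euclidean algorithm on (318, 301):
318 = 1 × 301 + 17  ⟹  17 = (1)·318 + (-1)·301
301 = 17 × 17 + 12  ⟹  12 = (-17)·318 + (18)·301
17 = 1 × 12 + 5  ⟹  5 = (18)·318 + (-19)·301
12 = 2 × 5 + 2  ⟹  2 = (-53)·318 + (56)·301
5 = 2 × 2 + 1  ⟹  1 = (124)·318 + (-131)·301
So (-131)·301 ≡ 1 (mod 318), i.e. 301^(-1) ≡ -131 ≡ 187 (mod 318).
Check: 301 × 187 = 56287 ≡ 1 (mod 318)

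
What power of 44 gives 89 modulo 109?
44

Baby-step giant-step with step n = ⌈√109⌉ = 11.
Baby steps 44^j mod 109 (j:value) for j=0..10: 0:1, 1:44, 2:83, 3:55, 4:22, 5:96, 6:82, 7:11, 8:48, 9:41, 10:60.
Giant-step multiplier: 44^(-11) ≡ 44^(108-11) = 44^97 ≡ 50 (mod 109).
Giant steps γ_i = 89·50^i mod 109: γ_0=89, γ_1=90, γ_2=31, γ_3=24, γ_4=1 (in table at j=0).
x = i·n + j = 4·11 + 0 = 44.
Check: 44^44 ≡ 89 (mod 109).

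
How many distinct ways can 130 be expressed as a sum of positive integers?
5371315400

p(n) counts ways to write n as a sum of positive integers (order ignored).
Euler's pentagonal recurrence: p(k) = p(k-1) + p(k-2) - p(k-5) - p(k-7) + p(k-12) + p(k-15) - ... (offsets j(3j∓1)/2, signs ++--, p(0)=1, p(<0)=0).
DP table for k = 0..129: p(0)=1, p(1)=1, p(2)=2, p(3)=3, p(4)=5, p(5)=7, p(6)=11, p(7)=15, p(8)=22, p(9)=30, p(10)=42, p(11)=56, p(12)=77, p(13)=101, p(14)=135, p(15)=176, p(16)=231, p(17)=297, p(18)=385, p(19)=490, p(20)=627, p(21)=792, p(22)=1002, p(23)=1255, p(24)=1575, p(25)=1958, p(26)=2436, p(27)=3010, p(28)=3718, p(29)=4565, p(30)=5604, p(31)=6842, p(32)=8349, p(33)=10143, p(34)=12310, p(35)=14883, p(36)=17977, p(37)=21637, p(38)=26015, p(39)=31185, p(40)=37338, p(41)=44583, p(42)=53174, p(43)=63261, p(44)=75175, p(45)=89134, p(46)=105558, p(47)=124754, p(48)=147273, p(49)=173525, p(50)=204226, p(51)=239943, p(52)=281589, p(53)=329931, p(54)=386155, p(55)=451276, p(56)=526823, p(57)=614154, p(58)=715220, p(59)=831820, p(60)=966467, p(61)=1121505, p(62)=1300156, p(63)=1505499, p(64)=1741630, p(65)=2012558, p(66)=2323520, p(67)=2679689, p(68)=3087735, p(69)=3554345, p(70)=4087968, p(71)=4697205, p(72)=5392783, p(73)=6185689, p(74)=7089500, p(75)=8118264, p(76)=9289091, p(77)=10619863, p(78)=12132164, p(79)=13848650, p(80)=15796476, p(81)=18004327, p(82)=20506255, p(83)=23338469, p(84)=26543660, p(85)=30167357, p(86)=34262962, p(87)=38887673, p(88)=44108109, p(89)=49995925, p(90)=56634173, p(91)=64112359, p(92)=72533807, p(93)=82010177, p(94)=92669720, p(95)=104651419, p(96)=118114304, p(97)=133230930, p(98)=150198136, p(99)=169229875, p(100)=190569292, p(101)=214481126, p(102)=241265379, p(103)=271248950, p(104)=304801365, p(105)=342325709, p(106)=384276336, p(107)=431149389, p(108)=483502844, p(109)=541946240, p(110)=607163746, p(111)=679903203, p(112)=761002156, p(113)=851376628, p(114)=952050665, p(115)=1064144451, p(116)=1188908248, p(117)=1327710076, p(118)=1482074143, p(119)=1653668665, p(120)=1844349560, p(121)=2056148051, p(122)=2291320912, p(123)=2552338241, p(124)=2841940500, p(125)=3163127352, p(126)=3519222692, p(127)=3913864295, p(128)=4351078600, p(129)=4835271870.
Final step: p(130) = p(129) + p(128) - p(125) - p(123) + p(118) + p(115) - p(108) - p(104) + p(95) + p(90) - p(79) - p(73) + p(60) + p(53) - p(38) - p(30) + p(13) + p(4)
= 4835271870 + 4351078600 - 3163127352 - 2552338241 + 1482074143 + 1064144451 - 483502844 - 304801365 + 104651419 + 56634173 - 13848650 - 6185689 + 966467 + 329931 - 26015 - 5604 + 101 + 5
= 5371315400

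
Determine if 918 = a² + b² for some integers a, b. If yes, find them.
Not possible

Factorization: 918 = 2 × 3^3 × 17
By Fermat: n is sum of two squares iff every prime p ≡ 3 (mod 4) appears to even power.
Prime(s) ≡ 3 (mod 4) with odd exponent: [(3, 3)]
Therefore 918 cannot be expressed as a² + b².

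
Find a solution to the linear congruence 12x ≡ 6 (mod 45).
x ≡ 8 (mod 15)

gcd(12, 45) = 3, which divides 6, so solutions exist.
Divide through by 3: 4x ≡ 2 (mod 15).
Find 4^(-1) mod 15 by the extended Euclidean algorithm:
15 = 3 × 4 + 3  ⟹  3 = (1)·15 + (-3)·4
4 = 1 × 3 + 1  ⟹  1 = (-1)·15 + (4)·4
So (4)·4 ≡ 1 (mod 15), i.e. 4^(-1) ≡ 4 (mod 15).
x ≡ 4 × 2 = 8 ≡ 8 (mod 15).
Check: 12 × 8 = 96 ≡ 6 (mod 45).
x ≡ 8 (mod 15), giving 3 solutions mod 45.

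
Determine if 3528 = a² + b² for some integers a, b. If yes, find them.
42² + 42² (a=42, b=42)

Factorization: 3528 = 2^3 × 3^2 × 7^2
By Fermat: n is sum of two squares iff every prime p ≡ 3 (mod 4) appears to even power.
All primes ≡ 3 (mod 4) appear to even power.
Search a = 0, 1, 2, … for 3528 - a² a perfect square: first hit at a = 42: 3528 - 1764 = 1764 = 42².
3528 = 42² + 42² = 1764 + 1764 ✓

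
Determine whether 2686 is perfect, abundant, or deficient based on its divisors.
deficient

Proper divisors of 2686: sum = 1 + 2 + 17 + 34 + 79 + 158 + 1343 = 1634
Since 1634 < 2686, 2686 is deficient.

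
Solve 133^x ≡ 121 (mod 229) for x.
36

Baby-step giant-step with step n = ⌈√229⌉ = 16.
Baby steps 133^j mod 229 (j:value) for j=0..15: 0:1, 1:133, 2:56, 3:120, 4:159, 5:79, 6:202, 7:73, 8:91, 9:195, 10:58, 11:157, 12:42, 13:90, 14:62, 15:2.
Giant-step multiplier: 133^(-16) ≡ 133^(228-16) = 133^212 ≡ 130 (mod 229).
Giant steps γ_i = 121·130^i mod 229: γ_0=121, γ_1=158, γ_2=159 (in table at j=4).
x = i·n + j = 2·16 + 4 = 36.
Check: 133^36 ≡ 121 (mod 229).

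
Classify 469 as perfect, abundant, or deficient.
deficient

Proper divisors of 469: sum = 1 + 7 + 67 = 75
Since 75 < 469, 469 is deficient.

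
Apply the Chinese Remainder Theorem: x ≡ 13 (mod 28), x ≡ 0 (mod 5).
125

Using Chinese Remainder Theorem:
M = 28 × 5 = 140
M1 = 5, M2 = 28
y1 = 5^(-1) mod 28 = 17
y2 = 28^(-1) mod 5 = 2
x = (13×5×17 + 0×28×2) mod 140 = 125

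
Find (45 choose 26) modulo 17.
8

Using Lucas' theorem:
Write n=45 and k=26 in base 17:
n in base 17: [2, 11]
k in base 17: [1, 9]
C(45,26) mod 17 = ∏ C(n_i, k_i) mod 17
Digit binomials (mod 17): C(2,1) = 2; C(11,9) = 55 ≡ 4
Product: 2 × 4 = 8 ≡ 8 (mod 17)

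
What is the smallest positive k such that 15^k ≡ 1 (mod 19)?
18

19 is prime, so ord(15) divides φ(19) = 18.
Divisors of 18: 1, 2, 3, 6, 9, 18.
Repeated squaring: 15^1 ≡ 15, 15^2 ≡ 16, 15^4 ≡ 9, 15^8 ≡ 5, 15^16 ≡ 6 (mod 19).
Test 15^d mod 19 for each divisor d in increasing order:
15^1 ≡ 15
15^2 ≡ 16
15^3 = 15^2·15^1 ≡ 12
15^6 = 15^4·15^2 ≡ 11
15^9 = 15^8·15^1 ≡ 18
15^18 = 15^16·15^2 ≡ 1  ← first divisor giving 1
The order is 18.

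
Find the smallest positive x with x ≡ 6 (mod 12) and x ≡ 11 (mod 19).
30

Using Chinese Remainder Theorem:
M = 12 × 19 = 228
M1 = 19, M2 = 12
y1 = 19^(-1) mod 12 = 7
y2 = 12^(-1) mod 19 = 8
x = (6×19×7 + 11×12×8) mod 228 = 30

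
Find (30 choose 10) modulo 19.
11

Using Lucas' theorem:
Write n=30 and k=10 in base 19:
n in base 19: [1, 11]
k in base 19: [0, 10]
C(30,10) mod 19 = ∏ C(n_i, k_i) mod 19
Digit binomials (mod 19): C(1,0) = 1; C(11,10) = 11
Product: 1 × 11 = 11 ≡ 11 (mod 19)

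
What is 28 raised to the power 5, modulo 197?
54

Repeated squaring. Binary of 5 = 101.
28^1 ≡ 28 (mod 197); 28^2 ≡ 193 (mod 197); 28^4 ≡ 16 (mod 197)
28^5 = 28^1 × 28^4 ≡ 54 (mod 197)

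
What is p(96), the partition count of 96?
118114304

p(n) counts ways to write n as a sum of positive integers (order ignored).
Euler's pentagonal recurrence: p(k) = p(k-1) + p(k-2) - p(k-5) - p(k-7) + p(k-12) + p(k-15) - ... (offsets j(3j∓1)/2, signs ++--, p(0)=1, p(<0)=0).
DP table for k = 0..95: p(0)=1, p(1)=1, p(2)=2, p(3)=3, p(4)=5, p(5)=7, p(6)=11, p(7)=15, p(8)=22, p(9)=30, p(10)=42, p(11)=56, p(12)=77, p(13)=101, p(14)=135, p(15)=176, p(16)=231, p(17)=297, p(18)=385, p(19)=490, p(20)=627, p(21)=792, p(22)=1002, p(23)=1255, p(24)=1575, p(25)=1958, p(26)=2436, p(27)=3010, p(28)=3718, p(29)=4565, p(30)=5604, p(31)=6842, p(32)=8349, p(33)=10143, p(34)=12310, p(35)=14883, p(36)=17977, p(37)=21637, p(38)=26015, p(39)=31185, p(40)=37338, p(41)=44583, p(42)=53174, p(43)=63261, p(44)=75175, p(45)=89134, p(46)=105558, p(47)=124754, p(48)=147273, p(49)=173525, p(50)=204226, p(51)=239943, p(52)=281589, p(53)=329931, p(54)=386155, p(55)=451276, p(56)=526823, p(57)=614154, p(58)=715220, p(59)=831820, p(60)=966467, p(61)=1121505, p(62)=1300156, p(63)=1505499, p(64)=1741630, p(65)=2012558, p(66)=2323520, p(67)=2679689, p(68)=3087735, p(69)=3554345, p(70)=4087968, p(71)=4697205, p(72)=5392783, p(73)=6185689, p(74)=7089500, p(75)=8118264, p(76)=9289091, p(77)=10619863, p(78)=12132164, p(79)=13848650, p(80)=15796476, p(81)=18004327, p(82)=20506255, p(83)=23338469, p(84)=26543660, p(85)=30167357, p(86)=34262962, p(87)=38887673, p(88)=44108109, p(89)=49995925, p(90)=56634173, p(91)=64112359, p(92)=72533807, p(93)=82010177, p(94)=92669720, p(95)=104651419.
Final step: p(96) = p(95) + p(94) - p(91) - p(89) + p(84) + p(81) - p(74) - p(70) + p(61) + p(56) - p(45) - p(39) + p(26) + p(19) - p(4)
= 104651419 + 92669720 - 64112359 - 49995925 + 26543660 + 18004327 - 7089500 - 4087968 + 1121505 + 526823 - 89134 - 31185 + 2436 + 490 - 5
= 118114304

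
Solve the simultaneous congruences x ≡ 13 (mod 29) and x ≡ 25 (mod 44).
245

Using Chinese Remainder Theorem:
M = 29 × 44 = 1276
M1 = 44, M2 = 29
y1 = 44^(-1) mod 29 = 2
y2 = 29^(-1) mod 44 = 41
x = (13×44×2 + 25×29×41) mod 1276 = 245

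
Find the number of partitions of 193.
2168627105469

p(n) counts ways to write n as a sum of positive integers (order ignored).
Euler's pentagonal recurrence: p(k) = p(k-1) + p(k-2) - p(k-5) - p(k-7) + p(k-12) + p(k-15) - ... (offsets j(3j∓1)/2, signs ++--, p(0)=1, p(<0)=0).
DP table for k = 0..192: p(0)=1, p(1)=1, p(2)=2, p(3)=3, p(4)=5, p(5)=7, p(6)=11, p(7)=15, p(8)=22, p(9)=30, p(10)=42, p(11)=56, p(12)=77, p(13)=101, p(14)=135, p(15)=176, p(16)=231, p(17)=297, p(18)=385, p(19)=490, p(20)=627, p(21)=792, p(22)=1002, p(23)=1255, p(24)=1575, p(25)=1958, p(26)=2436, p(27)=3010, p(28)=3718, p(29)=4565, p(30)=5604, p(31)=6842, p(32)=8349, p(33)=10143, p(34)=12310, p(35)=14883, p(36)=17977, p(37)=21637, p(38)=26015, p(39)=31185, p(40)=37338, p(41)=44583, p(42)=53174, p(43)=63261, p(44)=75175, p(45)=89134, p(46)=105558, p(47)=124754, p(48)=147273, p(49)=173525, p(50)=204226, p(51)=239943, p(52)=281589, p(53)=329931, p(54)=386155, p(55)=451276, p(56)=526823, p(57)=614154, p(58)=715220, p(59)=831820, p(60)=966467, p(61)=1121505, p(62)=1300156, p(63)=1505499, p(64)=1741630, p(65)=2012558, p(66)=2323520, p(67)=2679689, p(68)=3087735, p(69)=3554345, p(70)=4087968, p(71)=4697205, p(72)=5392783, p(73)=6185689, p(74)=7089500, p(75)=8118264, p(76)=9289091, p(77)=10619863, p(78)=12132164, p(79)=13848650, p(80)=15796476, p(81)=18004327, p(82)=20506255, p(83)=23338469, p(84)=26543660, p(85)=30167357, p(86)=34262962, p(87)=38887673, p(88)=44108109, p(89)=49995925, p(90)=56634173, p(91)=64112359, p(92)=72533807, p(93)=82010177, p(94)=92669720, p(95)=104651419, p(96)=118114304, p(97)=133230930, p(98)=150198136, p(99)=169229875, p(100)=190569292, p(101)=214481126, p(102)=241265379, p(103)=271248950, p(104)=304801365, p(105)=342325709, p(106)=384276336, p(107)=431149389, p(108)=483502844, p(109)=541946240, p(110)=607163746, p(111)=679903203, p(112)=761002156, p(113)=851376628, p(114)=952050665, p(115)=1064144451, p(116)=1188908248, p(117)=1327710076, p(118)=1482074143, p(119)=1653668665, p(120)=1844349560, p(121)=2056148051, p(122)=2291320912, p(123)=2552338241, p(124)=2841940500, p(125)=3163127352, p(126)=3519222692, p(127)=3913864295, p(128)=4351078600, p(129)=4835271870, p(130)=5371315400, p(131)=5964539504, p(132)=6620830889, p(133)=7346629512, p(134)=8149040695, p(135)=9035836076, p(136)=10015581680, p(137)=11097645016, p(138)=12292341831, p(139)=13610949895, p(140)=15065878135, p(141)=16670689208, p(142)=18440293320, p(143)=20390982757, p(144)=22540654445, p(145)=24908858009, p(146)=27517052599, p(147)=30388671978, p(148)=33549419497, p(149)=37027355200, p(150)=40853235313, p(151)=45060624582, p(152)=49686288421, p(153)=54770336324, p(154)=60356673280, p(155)=66493182097, p(156)=73232243759, p(157)=80630964769, p(158)=88751778802, p(159)=97662728555, p(160)=107438159466, p(161)=118159068427, p(162)=129913904637, p(163)=142798995930, p(164)=156919475295, p(165)=172389800255, p(166)=189334822579, p(167)=207890420102, p(168)=228204732751, p(169)=250438925115, p(170)=274768617130, p(171)=301384802048, p(172)=330495499613, p(173)=362326859895, p(174)=397125074750, p(175)=435157697830, p(176)=476715857290, p(177)=522115831195, p(178)=571701605655, p(179)=625846753120, p(180)=684957390936, p(181)=749474411781, p(182)=819876908323, p(183)=896684817527, p(184)=980462880430, p(185)=1071823774337, p(186)=1171432692373, p(187)=1280011042268, p(188)=1398341745571, p(189)=1527273599625, p(190)=1667727404093, p(191)=1820701100652, p(192)=1987276856363.
Final step: p(193) = p(192) + p(191) - p(188) - p(186) + p(181) + p(178) - p(171) - p(167) + p(158) + p(153) - p(142) - p(136) + p(123) + p(116) - p(101) - p(93) + p(76) + p(67) - p(48) - p(38) + p(17) + p(6)
= 1987276856363 + 1820701100652 - 1398341745571 - 1171432692373 + 749474411781 + 571701605655 - 301384802048 - 207890420102 + 88751778802 + 54770336324 - 18440293320 - 10015581680 + 2552338241 + 1188908248 - 214481126 - 82010177 + 9289091 + 2679689 - 147273 - 26015 + 297 + 11
= 2168627105469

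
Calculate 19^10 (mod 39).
4

Repeated squaring. Binary of 10 = 1010.
19^1 ≡ 19 (mod 39); 19^2 ≡ 10 (mod 39); 19^4 ≡ 22 (mod 39); 19^8 ≡ 16 (mod 39)
19^10 = 19^2 × 19^8 ≡ 4 (mod 39)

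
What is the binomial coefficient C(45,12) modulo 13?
0

Using Lucas' theorem:
Write n=45 and k=12 in base 13:
n in base 13: [3, 6]
k in base 13: [0, 12]
C(45,12) mod 13 = ∏ C(n_i, k_i) mod 13
Digit binomials (mod 13): C(3,0) = 1; C(6,12) = 0 (k_i > n_i)
Product: 1 × 0 = 0 ≡ 0 (mod 13)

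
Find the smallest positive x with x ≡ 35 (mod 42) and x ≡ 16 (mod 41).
959

Using Chinese Remainder Theorem:
M = 42 × 41 = 1722
M1 = 41, M2 = 42
y1 = 41^(-1) mod 42 = 41
y2 = 42^(-1) mod 41 = 1
x = (35×41×41 + 16×42×1) mod 1722 = 959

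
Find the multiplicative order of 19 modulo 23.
22

23 is prime, so ord(19) divides φ(23) = 22.
Divisors of 22: 1, 2, 11, 22.
Repeated squaring: 19^1 ≡ 19, 19^2 ≡ 16, 19^4 ≡ 3, 19^8 ≡ 9, 19^16 ≡ 12 (mod 23).
Test 19^d mod 23 for each divisor d in increasing order:
19^1 ≡ 19
19^2 ≡ 16
19^11 = 19^8·19^2·19^1 ≡ 22
19^22 = 19^16·19^4·19^2 ≡ 1  ← first divisor giving 1
The order is 22.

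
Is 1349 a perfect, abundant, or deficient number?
deficient

Proper divisors of 1349: sum = 1 + 19 + 71 = 91
Since 91 < 1349, 1349 is deficient.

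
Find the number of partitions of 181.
749474411781

p(n) counts ways to write n as a sum of positive integers (order ignored).
Euler's pentagonal recurrence: p(k) = p(k-1) + p(k-2) - p(k-5) - p(k-7) + p(k-12) + p(k-15) - ... (offsets j(3j∓1)/2, signs ++--, p(0)=1, p(<0)=0).
DP table for k = 0..180: p(0)=1, p(1)=1, p(2)=2, p(3)=3, p(4)=5, p(5)=7, p(6)=11, p(7)=15, p(8)=22, p(9)=30, p(10)=42, p(11)=56, p(12)=77, p(13)=101, p(14)=135, p(15)=176, p(16)=231, p(17)=297, p(18)=385, p(19)=490, p(20)=627, p(21)=792, p(22)=1002, p(23)=1255, p(24)=1575, p(25)=1958, p(26)=2436, p(27)=3010, p(28)=3718, p(29)=4565, p(30)=5604, p(31)=6842, p(32)=8349, p(33)=10143, p(34)=12310, p(35)=14883, p(36)=17977, p(37)=21637, p(38)=26015, p(39)=31185, p(40)=37338, p(41)=44583, p(42)=53174, p(43)=63261, p(44)=75175, p(45)=89134, p(46)=105558, p(47)=124754, p(48)=147273, p(49)=173525, p(50)=204226, p(51)=239943, p(52)=281589, p(53)=329931, p(54)=386155, p(55)=451276, p(56)=526823, p(57)=614154, p(58)=715220, p(59)=831820, p(60)=966467, p(61)=1121505, p(62)=1300156, p(63)=1505499, p(64)=1741630, p(65)=2012558, p(66)=2323520, p(67)=2679689, p(68)=3087735, p(69)=3554345, p(70)=4087968, p(71)=4697205, p(72)=5392783, p(73)=6185689, p(74)=7089500, p(75)=8118264, p(76)=9289091, p(77)=10619863, p(78)=12132164, p(79)=13848650, p(80)=15796476, p(81)=18004327, p(82)=20506255, p(83)=23338469, p(84)=26543660, p(85)=30167357, p(86)=34262962, p(87)=38887673, p(88)=44108109, p(89)=49995925, p(90)=56634173, p(91)=64112359, p(92)=72533807, p(93)=82010177, p(94)=92669720, p(95)=104651419, p(96)=118114304, p(97)=133230930, p(98)=150198136, p(99)=169229875, p(100)=190569292, p(101)=214481126, p(102)=241265379, p(103)=271248950, p(104)=304801365, p(105)=342325709, p(106)=384276336, p(107)=431149389, p(108)=483502844, p(109)=541946240, p(110)=607163746, p(111)=679903203, p(112)=761002156, p(113)=851376628, p(114)=952050665, p(115)=1064144451, p(116)=1188908248, p(117)=1327710076, p(118)=1482074143, p(119)=1653668665, p(120)=1844349560, p(121)=2056148051, p(122)=2291320912, p(123)=2552338241, p(124)=2841940500, p(125)=3163127352, p(126)=3519222692, p(127)=3913864295, p(128)=4351078600, p(129)=4835271870, p(130)=5371315400, p(131)=5964539504, p(132)=6620830889, p(133)=7346629512, p(134)=8149040695, p(135)=9035836076, p(136)=10015581680, p(137)=11097645016, p(138)=12292341831, p(139)=13610949895, p(140)=15065878135, p(141)=16670689208, p(142)=18440293320, p(143)=20390982757, p(144)=22540654445, p(145)=24908858009, p(146)=27517052599, p(147)=30388671978, p(148)=33549419497, p(149)=37027355200, p(150)=40853235313, p(151)=45060624582, p(152)=49686288421, p(153)=54770336324, p(154)=60356673280, p(155)=66493182097, p(156)=73232243759, p(157)=80630964769, p(158)=88751778802, p(159)=97662728555, p(160)=107438159466, p(161)=118159068427, p(162)=129913904637, p(163)=142798995930, p(164)=156919475295, p(165)=172389800255, p(166)=189334822579, p(167)=207890420102, p(168)=228204732751, p(169)=250438925115, p(170)=274768617130, p(171)=301384802048, p(172)=330495499613, p(173)=362326859895, p(174)=397125074750, p(175)=435157697830, p(176)=476715857290, p(177)=522115831195, p(178)=571701605655, p(179)=625846753120, p(180)=684957390936.
Final step: p(181) = p(180) + p(179) - p(176) - p(174) + p(169) + p(166) - p(159) - p(155) + p(146) + p(141) - p(130) - p(124) + p(111) + p(104) - p(89) - p(81) + p(64) + p(55) - p(36) - p(26) + p(5)
= 684957390936 + 625846753120 - 476715857290 - 397125074750 + 250438925115 + 189334822579 - 97662728555 - 66493182097 + 27517052599 + 16670689208 - 5371315400 - 2841940500 + 679903203 + 304801365 - 49995925 - 18004327 + 1741630 + 451276 - 17977 - 2436 + 7
= 749474411781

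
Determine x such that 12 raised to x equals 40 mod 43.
34

Baby-step giant-step with step n = ⌈√43⌉ = 7.
Baby steps 12^j mod 43 (j:value) for j=0..6: 0:1, 1:12, 2:15, 3:8, 4:10, 5:34, 6:21.
Giant-step multiplier: 12^(-7) ≡ 12^(42-7) = 12^35 ≡ 7 (mod 43).
Giant steps γ_i = 40·7^i mod 43: γ_0=40, γ_1=22, γ_2=25, γ_3=3, γ_4=21 (in table at j=6).
x = i·n + j = 4·7 + 6 = 34.
Check: 12^34 ≡ 40 (mod 43).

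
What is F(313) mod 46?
45

Matrix identity: Q^n = [[F_(n+1), F_n], [F_n, F_(n-1)]] with Q = [[1,1],[1,0]].
n = 313 = 100111001₂. Square-and-multiply, entries mod 46:
Q^1 = [[1,1],[1,0]]
Q^2 = (Q^1)² = [[2,1],[1,1]]
Q^4 = (Q^2)² = [[5,3],[3,2]]
Q^9 = (Q^4)²·Q = [[9,34],[34,21]]
Q^19 = (Q^9)²·Q = [[3,41],[41,8]]
Q^39 = (Q^19)²·Q = [[25,34],[34,37]]
Q^78 = (Q^39)² = [[33,38],[38,41]]
Q^156 = (Q^78)² = [[3,6],[6,43]]
Q^313 = (Q^156)²·Q = [[45,45],[45,0]]
F_313 mod 46 = Q^313[0][1] = 45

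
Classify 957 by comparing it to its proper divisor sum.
deficient

Proper divisors of 957: sum = 1 + 3 + 11 + 29 + 33 + 87 + 319 = 483
Since 483 < 957, 957 is deficient.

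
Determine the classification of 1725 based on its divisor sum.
deficient

Proper divisors of 1725: sum = 1 + 3 + 5 + 15 + 23 + 25 + 69 + 75 + 115 + 345 + 575 = 1251
Since 1251 < 1725, 1725 is deficient.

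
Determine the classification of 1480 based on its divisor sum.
abundant

Proper divisors of 1480: sum = 1 + 2 + 4 + 5 + 8 + 10 + 20 + 37 + 40 + 74 + 148 + 185 + 296 + 370 + 740 = 1940
Since 1940 > 1480, 1480 is abundant.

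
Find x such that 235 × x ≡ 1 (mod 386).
23

gcd(235, 386) = 1, so the inverse exists.
Extended Euclidean algorithm on (386, 235):
386 = 1 × 235 + 151  ⟹  151 = (1)·386 + (-1)·235
235 = 1 × 151 + 84  ⟹  84 = (-1)·386 + (2)·235
151 = 1 × 84 + 67  ⟹  67 = (2)·386 + (-3)·235
84 = 1 × 67 + 17  ⟹  17 = (-3)·386 + (5)·235
67 = 3 × 17 + 16  ⟹  16 = (11)·386 + (-18)·235
17 = 1 × 16 + 1  ⟹  1 = (-14)·386 + (23)·235
So (23)·235 ≡ 1 (mod 386), i.e. 235^(-1) ≡ 23 (mod 386).
Check: 235 × 23 = 5405 ≡ 1 (mod 386)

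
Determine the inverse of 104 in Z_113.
25

gcd(104, 113) = 1, so the inverse exists.
Extended Euclidean algorithm on (113, 104):
113 = 1 × 104 + 9  ⟹  9 = (1)·113 + (-1)·104
104 = 11 × 9 + 5  ⟹  5 = (-11)·113 + (12)·104
9 = 1 × 5 + 4  ⟹  4 = (12)·113 + (-13)·104
5 = 1 × 4 + 1  ⟹  1 = (-23)·113 + (25)·104
So (25)·104 ≡ 1 (mod 113), i.e. 104^(-1) ≡ 25 (mod 113).
Check: 104 × 25 = 2600 ≡ 1 (mod 113)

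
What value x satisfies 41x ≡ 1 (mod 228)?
89

gcd(41, 228) = 1, so the inverse exists.
Extended Euclidean algorithm on (228, 41):
228 = 5 × 41 + 23  ⟹  23 = (1)·228 + (-5)·41
41 = 1 × 23 + 18  ⟹  18 = (-1)·228 + (6)·41
23 = 1 × 18 + 5  ⟹  5 = (2)·228 + (-11)·41
18 = 3 × 5 + 3  ⟹  3 = (-7)·228 + (39)·41
5 = 1 × 3 + 2  ⟹  2 = (9)·228 + (-50)·41
3 = 1 × 2 + 1  ⟹  1 = (-16)·228 + (89)·41
So (89)·41 ≡ 1 (mod 228), i.e. 41^(-1) ≡ 89 (mod 228).
Check: 41 × 89 = 3649 ≡ 1 (mod 228)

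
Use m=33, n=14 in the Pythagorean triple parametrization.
(893, 924, 1285)

Euclid's formula: a = m² - n², b = 2mn, c = m² + n²
m = 33, n = 14
a = 33² - 14² = 1089 - 196 = 893
b = 2 × 33 × 14 = 924
c = 33² + 14² = 1089 + 196 = 1285
Verification: 893² + 924² = 797449 + 853776 = 1651225 = 1285² ✓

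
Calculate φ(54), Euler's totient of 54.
18

54 = 2 × 3^3
φ(n) = n × ∏(1 - 1/p) for each prime p dividing n
φ(54) = 54 × (1 - 1/2) × (1 - 1/3) = 18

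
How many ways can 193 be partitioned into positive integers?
2168627105469

p(n) counts ways to write n as a sum of positive integers (order ignored).
Euler's pentagonal recurrence: p(k) = p(k-1) + p(k-2) - p(k-5) - p(k-7) + p(k-12) + p(k-15) - ... (offsets j(3j∓1)/2, signs ++--, p(0)=1, p(<0)=0).
DP table for k = 0..192: p(0)=1, p(1)=1, p(2)=2, p(3)=3, p(4)=5, p(5)=7, p(6)=11, p(7)=15, p(8)=22, p(9)=30, p(10)=42, p(11)=56, p(12)=77, p(13)=101, p(14)=135, p(15)=176, p(16)=231, p(17)=297, p(18)=385, p(19)=490, p(20)=627, p(21)=792, p(22)=1002, p(23)=1255, p(24)=1575, p(25)=1958, p(26)=2436, p(27)=3010, p(28)=3718, p(29)=4565, p(30)=5604, p(31)=6842, p(32)=8349, p(33)=10143, p(34)=12310, p(35)=14883, p(36)=17977, p(37)=21637, p(38)=26015, p(39)=31185, p(40)=37338, p(41)=44583, p(42)=53174, p(43)=63261, p(44)=75175, p(45)=89134, p(46)=105558, p(47)=124754, p(48)=147273, p(49)=173525, p(50)=204226, p(51)=239943, p(52)=281589, p(53)=329931, p(54)=386155, p(55)=451276, p(56)=526823, p(57)=614154, p(58)=715220, p(59)=831820, p(60)=966467, p(61)=1121505, p(62)=1300156, p(63)=1505499, p(64)=1741630, p(65)=2012558, p(66)=2323520, p(67)=2679689, p(68)=3087735, p(69)=3554345, p(70)=4087968, p(71)=4697205, p(72)=5392783, p(73)=6185689, p(74)=7089500, p(75)=8118264, p(76)=9289091, p(77)=10619863, p(78)=12132164, p(79)=13848650, p(80)=15796476, p(81)=18004327, p(82)=20506255, p(83)=23338469, p(84)=26543660, p(85)=30167357, p(86)=34262962, p(87)=38887673, p(88)=44108109, p(89)=49995925, p(90)=56634173, p(91)=64112359, p(92)=72533807, p(93)=82010177, p(94)=92669720, p(95)=104651419, p(96)=118114304, p(97)=133230930, p(98)=150198136, p(99)=169229875, p(100)=190569292, p(101)=214481126, p(102)=241265379, p(103)=271248950, p(104)=304801365, p(105)=342325709, p(106)=384276336, p(107)=431149389, p(108)=483502844, p(109)=541946240, p(110)=607163746, p(111)=679903203, p(112)=761002156, p(113)=851376628, p(114)=952050665, p(115)=1064144451, p(116)=1188908248, p(117)=1327710076, p(118)=1482074143, p(119)=1653668665, p(120)=1844349560, p(121)=2056148051, p(122)=2291320912, p(123)=2552338241, p(124)=2841940500, p(125)=3163127352, p(126)=3519222692, p(127)=3913864295, p(128)=4351078600, p(129)=4835271870, p(130)=5371315400, p(131)=5964539504, p(132)=6620830889, p(133)=7346629512, p(134)=8149040695, p(135)=9035836076, p(136)=10015581680, p(137)=11097645016, p(138)=12292341831, p(139)=13610949895, p(140)=15065878135, p(141)=16670689208, p(142)=18440293320, p(143)=20390982757, p(144)=22540654445, p(145)=24908858009, p(146)=27517052599, p(147)=30388671978, p(148)=33549419497, p(149)=37027355200, p(150)=40853235313, p(151)=45060624582, p(152)=49686288421, p(153)=54770336324, p(154)=60356673280, p(155)=66493182097, p(156)=73232243759, p(157)=80630964769, p(158)=88751778802, p(159)=97662728555, p(160)=107438159466, p(161)=118159068427, p(162)=129913904637, p(163)=142798995930, p(164)=156919475295, p(165)=172389800255, p(166)=189334822579, p(167)=207890420102, p(168)=228204732751, p(169)=250438925115, p(170)=274768617130, p(171)=301384802048, p(172)=330495499613, p(173)=362326859895, p(174)=397125074750, p(175)=435157697830, p(176)=476715857290, p(177)=522115831195, p(178)=571701605655, p(179)=625846753120, p(180)=684957390936, p(181)=749474411781, p(182)=819876908323, p(183)=896684817527, p(184)=980462880430, p(185)=1071823774337, p(186)=1171432692373, p(187)=1280011042268, p(188)=1398341745571, p(189)=1527273599625, p(190)=1667727404093, p(191)=1820701100652, p(192)=1987276856363.
Final step: p(193) = p(192) + p(191) - p(188) - p(186) + p(181) + p(178) - p(171) - p(167) + p(158) + p(153) - p(142) - p(136) + p(123) + p(116) - p(101) - p(93) + p(76) + p(67) - p(48) - p(38) + p(17) + p(6)
= 1987276856363 + 1820701100652 - 1398341745571 - 1171432692373 + 749474411781 + 571701605655 - 301384802048 - 207890420102 + 88751778802 + 54770336324 - 18440293320 - 10015581680 + 2552338241 + 1188908248 - 214481126 - 82010177 + 9289091 + 2679689 - 147273 - 26015 + 297 + 11
= 2168627105469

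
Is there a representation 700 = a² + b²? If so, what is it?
Not possible

Factorization: 700 = 2^2 × 5^2 × 7
By Fermat: n is sum of two squares iff every prime p ≡ 3 (mod 4) appears to even power.
Prime(s) ≡ 3 (mod 4) with odd exponent: [(7, 1)]
Therefore 700 cannot be expressed as a² + b².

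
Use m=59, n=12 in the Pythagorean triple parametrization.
(3337, 1416, 3625)

Euclid's formula: a = m² - n², b = 2mn, c = m² + n²
m = 59, n = 12
a = 59² - 12² = 3481 - 144 = 3337
b = 2 × 59 × 12 = 1416
c = 59² + 12² = 3481 + 144 = 3625
Verification: 3337² + 1416² = 11135569 + 2005056 = 13140625 = 3625² ✓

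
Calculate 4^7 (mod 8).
0

Repeated squaring. Binary of 7 = 111.
4^1 ≡ 4 (mod 8); 4^2 ≡ 0 (mod 8); 4^4 ≡ 0 (mod 8)
4^7 = 4^1 × 4^2 × 4^4 ≡ 0 (mod 8)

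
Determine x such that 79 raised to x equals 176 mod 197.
167

Baby-step giant-step with step n = ⌈√197⌉ = 15.
Baby steps 79^j mod 197 (j:value) for j=0..14: 0:1, 1:79, 2:134, 3:145, 4:29, 5:124, 6:143, 7:68, 8:53, 9:50, 10:10, 11:2, 12:158, 13:71, 14:93.
Giant-step multiplier: 79^(-15) ≡ 79^(196-15) = 79^181 ≡ 17 (mod 197).
Giant steps γ_i = 176·17^i mod 197: γ_0=176, γ_1=37, γ_2=38, γ_3=55, γ_4=147, γ_5=135, γ_6=128, γ_7=9, γ_8=153, γ_9=40, γ_10=89, γ_11=134 (in table at j=2).
x = i·n + j = 11·15 + 2 = 167.
Check: 79^167 ≡ 176 (mod 197).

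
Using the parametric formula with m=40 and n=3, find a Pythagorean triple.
(1591, 240, 1609)

Euclid's formula: a = m² - n², b = 2mn, c = m² + n²
m = 40, n = 3
a = 40² - 3² = 1600 - 9 = 1591
b = 2 × 40 × 3 = 240
c = 40² + 3² = 1600 + 9 = 1609
Verification: 1591² + 240² = 2531281 + 57600 = 2588881 = 1609² ✓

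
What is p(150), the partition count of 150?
40853235313

p(n) counts ways to write n as a sum of positive integers (order ignored).
Euler's pentagonal recurrence: p(k) = p(k-1) + p(k-2) - p(k-5) - p(k-7) + p(k-12) + p(k-15) - ... (offsets j(3j∓1)/2, signs ++--, p(0)=1, p(<0)=0).
DP table for k = 0..149: p(0)=1, p(1)=1, p(2)=2, p(3)=3, p(4)=5, p(5)=7, p(6)=11, p(7)=15, p(8)=22, p(9)=30, p(10)=42, p(11)=56, p(12)=77, p(13)=101, p(14)=135, p(15)=176, p(16)=231, p(17)=297, p(18)=385, p(19)=490, p(20)=627, p(21)=792, p(22)=1002, p(23)=1255, p(24)=1575, p(25)=1958, p(26)=2436, p(27)=3010, p(28)=3718, p(29)=4565, p(30)=5604, p(31)=6842, p(32)=8349, p(33)=10143, p(34)=12310, p(35)=14883, p(36)=17977, p(37)=21637, p(38)=26015, p(39)=31185, p(40)=37338, p(41)=44583, p(42)=53174, p(43)=63261, p(44)=75175, p(45)=89134, p(46)=105558, p(47)=124754, p(48)=147273, p(49)=173525, p(50)=204226, p(51)=239943, p(52)=281589, p(53)=329931, p(54)=386155, p(55)=451276, p(56)=526823, p(57)=614154, p(58)=715220, p(59)=831820, p(60)=966467, p(61)=1121505, p(62)=1300156, p(63)=1505499, p(64)=1741630, p(65)=2012558, p(66)=2323520, p(67)=2679689, p(68)=3087735, p(69)=3554345, p(70)=4087968, p(71)=4697205, p(72)=5392783, p(73)=6185689, p(74)=7089500, p(75)=8118264, p(76)=9289091, p(77)=10619863, p(78)=12132164, p(79)=13848650, p(80)=15796476, p(81)=18004327, p(82)=20506255, p(83)=23338469, p(84)=26543660, p(85)=30167357, p(86)=34262962, p(87)=38887673, p(88)=44108109, p(89)=49995925, p(90)=56634173, p(91)=64112359, p(92)=72533807, p(93)=82010177, p(94)=92669720, p(95)=104651419, p(96)=118114304, p(97)=133230930, p(98)=150198136, p(99)=169229875, p(100)=190569292, p(101)=214481126, p(102)=241265379, p(103)=271248950, p(104)=304801365, p(105)=342325709, p(106)=384276336, p(107)=431149389, p(108)=483502844, p(109)=541946240, p(110)=607163746, p(111)=679903203, p(112)=761002156, p(113)=851376628, p(114)=952050665, p(115)=1064144451, p(116)=1188908248, p(117)=1327710076, p(118)=1482074143, p(119)=1653668665, p(120)=1844349560, p(121)=2056148051, p(122)=2291320912, p(123)=2552338241, p(124)=2841940500, p(125)=3163127352, p(126)=3519222692, p(127)=3913864295, p(128)=4351078600, p(129)=4835271870, p(130)=5371315400, p(131)=5964539504, p(132)=6620830889, p(133)=7346629512, p(134)=8149040695, p(135)=9035836076, p(136)=10015581680, p(137)=11097645016, p(138)=12292341831, p(139)=13610949895, p(140)=15065878135, p(141)=16670689208, p(142)=18440293320, p(143)=20390982757, p(144)=22540654445, p(145)=24908858009, p(146)=27517052599, p(147)=30388671978, p(148)=33549419497, p(149)=37027355200.
Final step: p(150) = p(149) + p(148) - p(145) - p(143) + p(138) + p(135) - p(128) - p(124) + p(115) + p(110) - p(99) - p(93) + p(80) + p(73) - p(58) - p(50) + p(33) + p(24) - p(5)
= 37027355200 + 33549419497 - 24908858009 - 20390982757 + 12292341831 + 9035836076 - 4351078600 - 2841940500 + 1064144451 + 607163746 - 169229875 - 82010177 + 15796476 + 6185689 - 715220 - 204226 + 10143 + 1575 - 7
= 40853235313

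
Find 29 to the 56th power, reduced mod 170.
101

Repeated squaring. Binary of 56 = 111000.
29^1 ≡ 29 (mod 170); 29^2 ≡ 161 (mod 170); 29^4 ≡ 81 (mod 170); 29^8 ≡ 101 (mod 170); 29^16 ≡ 1 (mod 170); 29^32 ≡ 1 (mod 170)
29^56 = 29^8 × 29^16 × 29^32 ≡ 101 (mod 170)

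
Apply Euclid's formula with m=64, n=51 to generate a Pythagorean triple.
(1495, 6528, 6697)

Euclid's formula: a = m² - n², b = 2mn, c = m² + n²
m = 64, n = 51
a = 64² - 51² = 4096 - 2601 = 1495
b = 2 × 64 × 51 = 6528
c = 64² + 51² = 4096 + 2601 = 6697
Verification: 1495² + 6528² = 2235025 + 42614784 = 44849809 = 6697² ✓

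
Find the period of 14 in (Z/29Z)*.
28

29 is prime, so ord(14) divides φ(29) = 28.
Divisors of 28: 1, 2, 4, 7, 14, 28.
Repeated squaring: 14^1 ≡ 14, 14^2 ≡ 22, 14^4 ≡ 20, 14^8 ≡ 23, 14^16 ≡ 7 (mod 29).
Test 14^d mod 29 for each divisor d in increasing order:
14^1 ≡ 14
14^2 ≡ 22
14^4 ≡ 20
14^7 = 14^4·14^2·14^1 ≡ 12
14^14 = 14^8·14^4·14^2 ≡ 28
14^28 = 14^16·14^8·14^4 ≡ 1  ← first divisor giving 1
The order is 28.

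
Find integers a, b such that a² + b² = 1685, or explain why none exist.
2² + 41² (a=2, b=41)

Factorization: 1685 = 5 × 337
By Fermat: n is sum of two squares iff every prime p ≡ 3 (mod 4) appears to even power.
All primes ≡ 3 (mod 4) appear to even power.
Search a = 0, 1, 2, … for 1685 - a² a perfect square: first hit at a = 2: 1685 - 4 = 1681 = 41².
1685 = 2² + 41² = 4 + 1681 ✓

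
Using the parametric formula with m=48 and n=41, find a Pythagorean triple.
(623, 3936, 3985)

Euclid's formula: a = m² - n², b = 2mn, c = m² + n²
m = 48, n = 41
a = 48² - 41² = 2304 - 1681 = 623
b = 2 × 48 × 41 = 3936
c = 48² + 41² = 2304 + 1681 = 3985
Verification: 623² + 3936² = 388129 + 15492096 = 15880225 = 3985² ✓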